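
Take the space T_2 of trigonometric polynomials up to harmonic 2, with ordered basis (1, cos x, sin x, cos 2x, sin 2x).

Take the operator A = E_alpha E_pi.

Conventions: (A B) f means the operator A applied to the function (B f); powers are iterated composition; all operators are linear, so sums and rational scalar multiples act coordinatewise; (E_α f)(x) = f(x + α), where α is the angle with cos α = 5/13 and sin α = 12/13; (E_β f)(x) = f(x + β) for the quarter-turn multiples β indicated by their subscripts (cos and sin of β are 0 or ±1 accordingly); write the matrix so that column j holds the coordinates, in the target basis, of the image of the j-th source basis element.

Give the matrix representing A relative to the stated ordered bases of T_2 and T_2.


the matrix is [[1, 0, 0, 0, 0]; [0, -5/13, -12/13, 0, 0]; [0, 12/13, -5/13, 0, 0]; [0, 0, 0, -119/169, 120/169]; [0, 0, 0, -120/169, -119/169]] (rows listed top to bottom)

image of 1: 1
image of cos x: -(5/13)cos x + (12/13)sin x
image of sin x: -(12/13)cos x - (5/13)sin x
image of cos 2x: -(119/169)cos 2x - (120/169)sin 2x
image of sin 2x: (120/169)cos 2x - (119/169)sin 2x
each image's coordinates form column j of the matrix


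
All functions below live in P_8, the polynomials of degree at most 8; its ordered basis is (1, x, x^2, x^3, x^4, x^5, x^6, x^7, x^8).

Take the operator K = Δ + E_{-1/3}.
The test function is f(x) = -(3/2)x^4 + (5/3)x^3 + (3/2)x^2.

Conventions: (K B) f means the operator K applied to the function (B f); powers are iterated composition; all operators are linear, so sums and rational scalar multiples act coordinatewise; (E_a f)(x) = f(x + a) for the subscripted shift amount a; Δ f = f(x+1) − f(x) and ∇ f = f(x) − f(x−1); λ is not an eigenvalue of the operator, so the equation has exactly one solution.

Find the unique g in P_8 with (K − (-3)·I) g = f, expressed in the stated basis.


write g with unknown coordinates in the stated basis and equate coefficients in (K − (-3)·I) g = f
solving from the highest basis element down gives g = -(3/8)x^4 + (2/3)x^3 + (2/3)x^2 - (5/12)x - 235/1296
check: K g = -(3/8)x^4 - (1/3)x^3 - (1/2)x^2 + (5/4)x + 235/432
so K g − (-3)·g = -(3/2)x^4 + (5/3)x^3 + (3/2)x^2 = f ✓

the result is g(x) = -(3/8)x^4 + (2/3)x^3 + (2/3)x^2 - (5/12)x - 235/1296


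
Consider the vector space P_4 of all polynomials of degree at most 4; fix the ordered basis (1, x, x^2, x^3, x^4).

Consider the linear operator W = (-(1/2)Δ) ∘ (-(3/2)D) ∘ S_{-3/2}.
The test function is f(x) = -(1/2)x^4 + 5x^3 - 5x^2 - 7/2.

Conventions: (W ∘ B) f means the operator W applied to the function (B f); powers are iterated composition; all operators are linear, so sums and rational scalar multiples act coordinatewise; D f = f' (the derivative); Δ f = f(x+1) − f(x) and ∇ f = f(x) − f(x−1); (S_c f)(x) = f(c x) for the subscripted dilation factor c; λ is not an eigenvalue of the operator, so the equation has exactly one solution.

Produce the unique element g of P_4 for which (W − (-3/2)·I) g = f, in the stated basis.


the image equals g(x) = -(1/3)x^4 + (10/3)x^3 + (163/24)x^2 + (351/8)x + 253/96

write g with unknown coordinates in the stated basis and equate coefficients in (W − (-3/2)·I) g = f
solving from the highest basis element down gives g = -(1/3)x^4 + (10/3)x^3 + (163/24)x^2 + (351/8)x + 253/96
check: W g = -(243/16)x^2 - (1053/16)x - 477/64
so W g − (-3/2)·g = -(1/2)x^4 + 5x^3 - 5x^2 - 7/2 = f ✓


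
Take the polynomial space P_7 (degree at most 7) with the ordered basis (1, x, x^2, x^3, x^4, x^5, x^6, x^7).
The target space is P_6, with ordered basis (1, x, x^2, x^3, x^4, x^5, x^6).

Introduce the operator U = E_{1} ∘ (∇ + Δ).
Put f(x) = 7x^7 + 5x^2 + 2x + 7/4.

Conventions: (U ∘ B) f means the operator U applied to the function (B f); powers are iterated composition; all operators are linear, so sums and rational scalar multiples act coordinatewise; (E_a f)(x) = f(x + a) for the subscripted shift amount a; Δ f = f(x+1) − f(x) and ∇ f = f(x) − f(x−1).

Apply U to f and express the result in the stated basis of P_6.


∇ f = 49x^6 - 147x^5 + 245x^4 - 245x^3 + 147x^2 - 39x + 4
Δ f = 49x^6 + 147x^5 + 245x^4 + 245x^3 + 147x^2 + 59x + 14
(∇ + Δ) f = 98x^6 + 490x^4 + 294x^2 + 20x + 18
E_{1} (∇ + Δ) f = 98x^6 + 588x^5 + 1960x^4 + 3920x^3 + 4704x^2 + 3156x + 920

g(x) = 98x^6 + 588x^5 + 1960x^4 + 3920x^3 + 4704x^2 + 3156x + 920


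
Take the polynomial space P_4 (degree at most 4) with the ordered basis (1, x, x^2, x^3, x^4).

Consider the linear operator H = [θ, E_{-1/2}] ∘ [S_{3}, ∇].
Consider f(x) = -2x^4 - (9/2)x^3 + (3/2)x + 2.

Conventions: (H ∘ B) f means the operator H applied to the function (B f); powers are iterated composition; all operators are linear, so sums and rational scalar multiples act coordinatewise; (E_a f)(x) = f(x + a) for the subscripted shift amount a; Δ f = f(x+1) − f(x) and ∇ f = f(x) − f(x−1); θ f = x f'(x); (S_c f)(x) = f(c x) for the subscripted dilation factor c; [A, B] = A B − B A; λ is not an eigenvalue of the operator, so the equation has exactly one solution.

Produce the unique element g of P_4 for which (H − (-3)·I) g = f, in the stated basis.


the image equals g(x) = -(2/3)x^4 - (3/2)x^3 - 72x^2 + (283/2)x - 425/2

write g with unknown coordinates in the stated basis and equate coefficients in (H − (-3)·I) g = f
solving from the highest basis element down gives g = -(2/3)x^4 - (3/2)x^3 - 72x^2 + (283/2)x - 425/2
check: H g = 216x^2 - 423x + 1279/2
so H g − (-3)·g = -2x^4 - (9/2)x^3 + (3/2)x + 2 = f ✓


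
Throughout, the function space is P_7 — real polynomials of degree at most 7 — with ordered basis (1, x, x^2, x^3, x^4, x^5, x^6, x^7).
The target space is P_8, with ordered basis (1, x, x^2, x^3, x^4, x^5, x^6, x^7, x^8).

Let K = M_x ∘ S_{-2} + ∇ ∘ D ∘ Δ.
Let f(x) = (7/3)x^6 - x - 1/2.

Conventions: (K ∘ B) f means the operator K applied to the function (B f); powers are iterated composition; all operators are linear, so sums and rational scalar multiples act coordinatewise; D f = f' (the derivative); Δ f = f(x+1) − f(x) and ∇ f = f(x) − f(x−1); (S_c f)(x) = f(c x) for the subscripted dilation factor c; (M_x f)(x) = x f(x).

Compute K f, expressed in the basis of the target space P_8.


S_{-2} f = (448/3)x^6 + 2x - 1/2
M_x S_{-2} f = (448/3)x^7 + 2x^2 - (1/2)x
Δ f = 14x^5 + 35x^4 + (140/3)x^3 + 35x^2 + 14x + 4/3
D Δ f = 70x^4 + 140x^3 + 140x^2 + 70x + 14
∇ D Δ f = 280x^3 + 140x
(M_x ∘ S_{-2} + ∇ ∘ D ∘ Δ) f = (448/3)x^7 + 280x^3 + 2x^2 + (279/2)x

the image equals g(x) = (448/3)x^7 + 280x^3 + 2x^2 + (279/2)x


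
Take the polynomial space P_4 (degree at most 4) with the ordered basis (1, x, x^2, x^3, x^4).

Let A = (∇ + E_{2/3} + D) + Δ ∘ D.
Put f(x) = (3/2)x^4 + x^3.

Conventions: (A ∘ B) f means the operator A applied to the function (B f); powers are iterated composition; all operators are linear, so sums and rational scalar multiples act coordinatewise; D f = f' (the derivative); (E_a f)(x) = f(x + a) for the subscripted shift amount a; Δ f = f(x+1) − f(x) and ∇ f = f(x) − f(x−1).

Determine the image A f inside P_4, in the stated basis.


∇ f = 6x^3 - 6x^2 + 3x - 1/2
E_{2/3} f = (3/2)x^4 + 5x^3 + 6x^2 + (28/9)x + 16/27
D f = 6x^3 + 3x^2
(∇ + E_{2/3} + D) f = (3/2)x^4 + 17x^3 + 3x^2 + (55/9)x + 5/54
D f = 6x^3 + 3x^2
Δ D f = 18x^2 + 24x + 9
((∇ + E_{2/3} + D) + Δ ∘ D) f = (3/2)x^4 + 17x^3 + 21x^2 + (271/9)x + 491/54

the image equals g(x) = (3/2)x^4 + 17x^3 + 21x^2 + (271/9)x + 491/54


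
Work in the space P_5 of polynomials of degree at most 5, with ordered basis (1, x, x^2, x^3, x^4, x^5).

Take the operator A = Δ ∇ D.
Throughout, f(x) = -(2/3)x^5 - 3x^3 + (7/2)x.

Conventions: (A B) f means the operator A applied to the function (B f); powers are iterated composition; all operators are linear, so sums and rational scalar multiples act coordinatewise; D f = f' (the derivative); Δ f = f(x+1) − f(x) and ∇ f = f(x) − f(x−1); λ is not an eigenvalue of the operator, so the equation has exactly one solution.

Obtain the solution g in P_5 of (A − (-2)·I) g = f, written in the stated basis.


g(x) = -(1/3)x^5 - (3/2)x^3 + 10x^2 + (7/4)x + 37/6

write g with unknown coordinates in the stated basis and equate coefficients in (A − (-2)·I) g = f
solving from the highest basis element down gives g = -(1/3)x^5 - (3/2)x^3 + 10x^2 + (7/4)x + 37/6
check: A g = -20x^2 - 37/3
so A g − (-2)·g = -(2/3)x^5 - 3x^3 + (7/2)x = f ✓


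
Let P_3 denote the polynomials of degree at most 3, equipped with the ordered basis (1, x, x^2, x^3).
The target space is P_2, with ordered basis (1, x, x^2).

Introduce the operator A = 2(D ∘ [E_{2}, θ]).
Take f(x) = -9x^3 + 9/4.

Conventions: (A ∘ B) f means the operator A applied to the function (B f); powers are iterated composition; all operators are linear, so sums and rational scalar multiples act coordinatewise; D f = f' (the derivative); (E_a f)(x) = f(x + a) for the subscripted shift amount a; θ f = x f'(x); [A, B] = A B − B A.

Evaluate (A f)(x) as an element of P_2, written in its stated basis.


θ f = -27x^3
E_{2} θ f = -27x^3 - 162x^2 - 324x - 216
E_{2} f = -9x^3 - 54x^2 - 108x - 279/4
θ E_{2} f = -27x^3 - 108x^2 - 108x
[E_{2}, θ] f = -54x^2 - 216x - 216
D [E_{2}, θ] f = -108x - 216
(2(D ∘ [E_{2}, θ])) f = -216x - 432

the image equals g(x) = -216x - 432


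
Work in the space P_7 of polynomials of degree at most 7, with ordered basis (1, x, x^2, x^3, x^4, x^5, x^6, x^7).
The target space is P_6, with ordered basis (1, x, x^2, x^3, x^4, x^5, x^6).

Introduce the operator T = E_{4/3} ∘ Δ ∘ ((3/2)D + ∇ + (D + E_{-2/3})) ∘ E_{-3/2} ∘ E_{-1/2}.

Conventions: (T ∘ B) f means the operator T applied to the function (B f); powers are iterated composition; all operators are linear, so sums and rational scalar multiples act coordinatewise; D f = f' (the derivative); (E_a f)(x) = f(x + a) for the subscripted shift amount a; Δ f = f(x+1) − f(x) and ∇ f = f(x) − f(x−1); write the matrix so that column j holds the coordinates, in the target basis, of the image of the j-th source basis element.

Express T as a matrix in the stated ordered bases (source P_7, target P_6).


image of 1: 0
image of x: 1
image of x^2: 2x + 16/3
image of x^3: 3x^2 + 16x - 25/6
image of x^4: 4x^3 + 32x^2 - (50/3)x + 203/27
image of x^5: 5x^4 + (160/3)x^3 - (125/3)x^2 + (1015/27)x - 1733/162
image of x^6: 6x^5 + 80x^4 - (250/3)x^3 + (1015/9)x^2 - (1733/27)x + 1432/81
image of x^7: 7x^6 + 112x^5 - (875/6)x^4 + (7105/27)x^3 - (12131/54)x^2 + (10024/81)x - 43195/1458
each image's coordinates form column j of the matrix

the matrix is [[0, 1, 16/3, -25/6, 203/27, -1733/162, 1432/81, -43195/1458]; [0, 0, 2, 16, -50/3, 1015/27, -1733/27, 10024/81]; [0, 0, 0, 3, 32, -125/3, 1015/9, -12131/54]; [0, 0, 0, 0, 4, 160/3, -250/3, 7105/27]; [0, 0, 0, 0, 0, 5, 80, -875/6]; [0, 0, 0, 0, 0, 0, 6, 112]; [0, 0, 0, 0, 0, 0, 0, 7]] (rows listed top to bottom)


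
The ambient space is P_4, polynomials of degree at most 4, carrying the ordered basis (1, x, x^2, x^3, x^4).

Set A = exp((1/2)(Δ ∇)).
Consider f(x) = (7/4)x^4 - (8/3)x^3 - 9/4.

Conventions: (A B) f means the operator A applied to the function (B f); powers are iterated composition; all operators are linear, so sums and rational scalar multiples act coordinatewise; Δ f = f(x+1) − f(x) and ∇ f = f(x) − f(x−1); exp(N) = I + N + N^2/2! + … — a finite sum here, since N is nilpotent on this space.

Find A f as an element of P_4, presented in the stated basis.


order-1 term: (21/2)x^2 - 8x + 7/4
order-2 term: 21/4
the series for exp((1/2)(Δ ∇)) f terminates at order 2
exp((1/2)(Δ ∇)) f = (7/4)x^4 - (8/3)x^3 + (21/2)x^2 - 8x + 19/4

g(x) = (7/4)x^4 - (8/3)x^3 + (21/2)x^2 - 8x + 19/4


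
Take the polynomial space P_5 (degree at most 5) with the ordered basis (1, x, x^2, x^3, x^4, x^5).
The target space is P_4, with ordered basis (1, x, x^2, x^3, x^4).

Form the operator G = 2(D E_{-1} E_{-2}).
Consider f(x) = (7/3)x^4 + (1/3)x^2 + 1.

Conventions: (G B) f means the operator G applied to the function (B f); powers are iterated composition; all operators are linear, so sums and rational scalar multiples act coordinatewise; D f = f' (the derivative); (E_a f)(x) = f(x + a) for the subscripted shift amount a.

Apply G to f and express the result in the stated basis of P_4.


E_{-2} f = (7/3)x^4 - (56/3)x^3 + (169/3)x^2 - 76x + 119/3
E_{-1} E_{-2} f = (7/3)x^4 - 28x^3 + (379/3)x^2 - 254x + 193
D E_{-1} E_{-2} f = (28/3)x^3 - 84x^2 + (758/3)x - 254
(2(D E_{-1} E_{-2})) f = (56/3)x^3 - 168x^2 + (1516/3)x - 508

the image equals g(x) = (56/3)x^3 - 168x^2 + (1516/3)x - 508


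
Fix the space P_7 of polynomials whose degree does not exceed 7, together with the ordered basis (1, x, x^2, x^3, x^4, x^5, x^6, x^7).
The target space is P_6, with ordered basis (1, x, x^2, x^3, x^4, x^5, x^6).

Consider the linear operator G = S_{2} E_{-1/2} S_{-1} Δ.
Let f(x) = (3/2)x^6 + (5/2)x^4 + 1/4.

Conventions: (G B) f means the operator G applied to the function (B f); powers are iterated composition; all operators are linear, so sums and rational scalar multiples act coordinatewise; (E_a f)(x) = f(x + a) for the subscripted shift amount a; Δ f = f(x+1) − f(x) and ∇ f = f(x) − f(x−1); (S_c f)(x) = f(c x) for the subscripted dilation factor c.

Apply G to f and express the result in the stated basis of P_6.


the result is g(x) = -288x^5 + 720x^4 - 860x^3 + 570x^2 - (1609/8)x + 473/16

Δ f = 9x^5 + (45/2)x^4 + 40x^3 + (75/2)x^2 + 19x + 4
S_{-1} Δ f = -9x^5 + (45/2)x^4 - 40x^3 + (75/2)x^2 - 19x + 4
E_{-1/2} S_{-1} Δ f = -9x^5 + 45x^4 - (215/2)x^3 + (285/2)x^2 - (1609/16)x + 473/16
S_{2} (E_{-1/2} S_{-1} Δ) f = -288x^5 + 720x^4 - 860x^3 + 570x^2 - (1609/8)x + 473/16


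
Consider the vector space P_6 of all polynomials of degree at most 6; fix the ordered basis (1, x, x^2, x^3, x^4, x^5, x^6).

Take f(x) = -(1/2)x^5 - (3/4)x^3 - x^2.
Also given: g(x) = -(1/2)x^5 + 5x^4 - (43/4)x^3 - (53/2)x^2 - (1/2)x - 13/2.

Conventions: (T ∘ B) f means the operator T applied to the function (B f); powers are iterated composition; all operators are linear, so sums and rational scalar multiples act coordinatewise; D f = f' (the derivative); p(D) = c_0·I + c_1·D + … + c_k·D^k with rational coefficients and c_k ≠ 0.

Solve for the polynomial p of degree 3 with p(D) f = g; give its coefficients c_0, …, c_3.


D^0 f = -(1/2)x^5 - (3/4)x^3 - x^2
D^1 f = -(5/2)x^4 - (9/4)x^2 - 2x
D^2 f = -10x^3 - (9/2)x - 2
D^3 f = -30x^2 - 9/2
matching coefficients of g against c_0 f + c_1 Df + … from the top degree down determines the c_i
solution: c_0 = 1, c_1 = -2, c_2 = 1, c_3 = 1

c_0 = 1, c_1 = -2, c_2 = 1, c_3 = 1


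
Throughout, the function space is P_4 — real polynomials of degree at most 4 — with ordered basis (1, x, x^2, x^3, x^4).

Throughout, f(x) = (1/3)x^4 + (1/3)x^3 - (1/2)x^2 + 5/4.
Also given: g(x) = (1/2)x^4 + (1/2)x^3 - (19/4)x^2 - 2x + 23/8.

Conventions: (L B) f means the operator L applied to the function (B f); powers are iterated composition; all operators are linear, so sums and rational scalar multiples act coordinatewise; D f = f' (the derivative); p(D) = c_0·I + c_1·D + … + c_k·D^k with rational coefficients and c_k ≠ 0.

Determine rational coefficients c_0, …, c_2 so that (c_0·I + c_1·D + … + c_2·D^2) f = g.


p(D) = (3/2)·I − D^2, i.e. c_0 = 3/2, c_1 = 0, c_2 = -1

D^0 f = (1/3)x^4 + (1/3)x^3 - (1/2)x^2 + 5/4
D^1 f = (4/3)x^3 + x^2 - x
D^2 f = 4x^2 + 2x - 1
matching coefficients of g against c_0 f + c_1 Df + … from the top degree down determines the c_i
solution: c_0 = 3/2, c_1 = 0, c_2 = -1


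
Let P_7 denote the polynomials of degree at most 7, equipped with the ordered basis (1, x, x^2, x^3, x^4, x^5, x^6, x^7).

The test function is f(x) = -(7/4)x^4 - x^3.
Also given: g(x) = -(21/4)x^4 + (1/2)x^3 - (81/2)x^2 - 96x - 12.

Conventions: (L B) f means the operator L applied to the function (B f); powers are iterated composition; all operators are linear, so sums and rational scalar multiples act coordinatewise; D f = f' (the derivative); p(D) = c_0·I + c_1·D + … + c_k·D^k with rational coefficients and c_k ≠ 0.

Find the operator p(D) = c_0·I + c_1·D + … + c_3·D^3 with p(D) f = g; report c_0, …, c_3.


c_0 = 3, c_1 = -1/2, c_2 = 2, c_3 = 2

D^0 f = -(7/4)x^4 - x^3
D^1 f = -7x^3 - 3x^2
D^2 f = -21x^2 - 6x
D^3 f = -42x - 6
matching coefficients of g against c_0 f + c_1 Df + … from the top degree down determines the c_i
solution: c_0 = 3, c_1 = -1/2, c_2 = 2, c_3 = 2


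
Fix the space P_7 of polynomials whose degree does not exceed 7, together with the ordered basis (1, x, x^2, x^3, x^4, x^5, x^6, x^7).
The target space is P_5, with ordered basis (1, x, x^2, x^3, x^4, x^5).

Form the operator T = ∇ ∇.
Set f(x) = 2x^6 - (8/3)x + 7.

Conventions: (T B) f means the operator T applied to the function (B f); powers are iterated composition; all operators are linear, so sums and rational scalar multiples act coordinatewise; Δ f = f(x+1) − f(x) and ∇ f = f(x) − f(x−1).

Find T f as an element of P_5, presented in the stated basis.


∇ f = 12x^5 - 30x^4 + 40x^3 - 30x^2 + 12x - 14/3
∇ ∇ f = 60x^4 - 240x^3 + 420x^2 - 360x + 124

the result is g(x) = 60x^4 - 240x^3 + 420x^2 - 360x + 124


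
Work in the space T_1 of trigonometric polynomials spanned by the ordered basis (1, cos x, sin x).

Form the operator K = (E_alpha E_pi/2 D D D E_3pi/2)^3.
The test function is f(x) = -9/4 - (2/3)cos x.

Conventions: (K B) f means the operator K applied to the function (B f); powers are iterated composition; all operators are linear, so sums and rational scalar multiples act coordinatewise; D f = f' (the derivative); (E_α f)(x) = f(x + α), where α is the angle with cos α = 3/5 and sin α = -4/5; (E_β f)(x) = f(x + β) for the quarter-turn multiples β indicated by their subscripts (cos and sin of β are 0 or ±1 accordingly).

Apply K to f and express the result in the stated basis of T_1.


the result is g(x) = -(88/375)cos x - (78/125)sin x

E_3pi/2 f = -9/4 - (2/3)sin x
D E_3pi/2 f = -(2/3)cos x
D D E_3pi/2 f = (2/3)sin x
D (D D) E_3pi/2 f = (2/3)cos x
E_pi/2 D (D D) E_3pi/2 f = -(2/3)sin x
E_alpha (E_pi/2 D D D) E_3pi/2 f = (8/15)cos x - (2/5)sin x
E_3pi/2 (E_alpha E_pi/2 D D D E_3pi/2) f = (2/5)cos x + (8/15)sin x
D E_3pi/2 (E_alpha E_pi/2 D D D E_3pi/2) f = (8/15)cos x - (2/5)sin x
D D E_3pi/2 (E_alpha E_pi/2 D D D E_3pi/2) f = -(2/5)cos x - (8/15)sin x
D (D D) E_3pi/2 (E_alpha E_pi/2 D D D E_3pi/2) f = -(8/15)cos x + (2/5)sin x
E_pi/2 D (D D) E_3pi/2 (E_alpha E_pi/2 D D D E_3pi/2) f = (2/5)cos x + (8/15)sin x
E_alpha (E_pi/2 D D D) E_3pi/2 (E_alpha E_pi/2 D D D E_3pi/2) f = -(14/75)cos x + (16/25)sin x
E_3pi/2 (E_alpha E_pi/2 D D D E_3pi/2) (E_alpha E_pi/2 D D D E_3pi/2) f = -(16/25)cos x - (14/75)sin x
D E_3pi/2 (E_alpha E_pi/2 D D D E_3pi/2) (E_alpha E_pi/2 D D D E_3pi/2) f = -(14/75)cos x + (16/25)sin x
D D E_3pi/2 (E_alpha E_pi/2 D D D E_3pi/2) (E_alpha E_pi/2 D D D E_3pi/2) f = (16/25)cos x + (14/75)sin x
D (D D) E_3pi/2 (E_alpha E_pi/2 D D D E_3pi/2) (E_alpha E_pi/2 D D D E_3pi/2) f = (14/75)cos x - (16/25)sin x
E_pi/2 D (D D) E_3pi/2 (E_alpha E_pi/2 D D D E_3pi/2) (E_alpha E_pi/2 D D D E_3pi/2) f = -(16/25)cos x - (14/75)sin x
E_alpha (E_pi/2 D D D) E_3pi/2 (E_alpha E_pi/2 D D D E_3pi/2) (E_alpha E_pi/2 D D D E_3pi/2) f = -(88/375)cos x - (78/125)sin x


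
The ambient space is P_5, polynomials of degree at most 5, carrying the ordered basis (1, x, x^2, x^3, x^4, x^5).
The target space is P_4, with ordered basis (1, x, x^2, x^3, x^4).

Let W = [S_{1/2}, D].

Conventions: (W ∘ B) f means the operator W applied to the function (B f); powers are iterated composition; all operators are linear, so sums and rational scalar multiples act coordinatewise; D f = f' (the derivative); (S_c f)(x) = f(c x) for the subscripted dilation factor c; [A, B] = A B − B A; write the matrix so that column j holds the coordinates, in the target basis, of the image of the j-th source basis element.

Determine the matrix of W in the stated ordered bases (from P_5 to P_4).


image of 1: 0
image of x: 1/2
image of x^2: (1/2)x
image of x^3: (3/8)x^2
image of x^4: (1/4)x^3
image of x^5: (5/32)x^4
each image's coordinates form column j of the matrix

the matrix is [[0, 1/2, 0, 0, 0, 0]; [0, 0, 1/2, 0, 0, 0]; [0, 0, 0, 3/8, 0, 0]; [0, 0, 0, 0, 1/4, 0]; [0, 0, 0, 0, 0, 5/32]] (rows listed top to bottom)


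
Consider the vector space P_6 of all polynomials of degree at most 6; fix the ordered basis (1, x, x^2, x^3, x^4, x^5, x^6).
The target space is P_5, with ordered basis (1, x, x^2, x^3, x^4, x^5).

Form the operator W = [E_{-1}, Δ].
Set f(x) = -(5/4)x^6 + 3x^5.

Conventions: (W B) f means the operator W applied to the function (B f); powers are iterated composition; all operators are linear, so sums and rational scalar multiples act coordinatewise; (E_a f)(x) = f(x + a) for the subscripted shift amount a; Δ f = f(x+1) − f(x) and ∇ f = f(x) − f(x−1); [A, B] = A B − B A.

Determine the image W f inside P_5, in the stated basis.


the result is g(x) = 0

Δ f = -(15/2)x^5 - (15/4)x^4 + 5x^3 + (45/4)x^2 + (15/2)x + 7/4
E_{-1} Δ f = -(15/2)x^5 + (135/4)x^4 - 55x^3 + (195/4)x^2 - (45/2)x + 17/4
E_{-1} f = -(5/4)x^6 + (21/2)x^5 - (135/4)x^4 + 55x^3 - (195/4)x^2 + (45/2)x - 17/4
Δ E_{-1} f = -(15/2)x^5 + (135/4)x^4 - 55x^3 + (195/4)x^2 - (45/2)x + 17/4
[E_{-1}, Δ] f = 0


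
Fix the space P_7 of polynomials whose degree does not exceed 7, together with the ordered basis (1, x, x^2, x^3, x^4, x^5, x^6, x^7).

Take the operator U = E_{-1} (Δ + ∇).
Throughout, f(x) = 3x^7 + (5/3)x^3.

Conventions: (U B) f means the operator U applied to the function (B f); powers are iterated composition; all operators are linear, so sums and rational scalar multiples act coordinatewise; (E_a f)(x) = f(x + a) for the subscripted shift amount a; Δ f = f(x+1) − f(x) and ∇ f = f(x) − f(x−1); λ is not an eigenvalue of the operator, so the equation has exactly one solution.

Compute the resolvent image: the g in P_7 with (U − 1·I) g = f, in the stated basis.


g(x) = -3x^7 - 42x^6 - 252x^5 - 840x^4 - (5045/3)x^3 - 2026x^2 - 1364x - 1192/3

write g with unknown coordinates in the stated basis and equate coefficients in (U − 1·I) g = f
solving from the highest basis element down gives g = -3x^7 - 42x^6 - 252x^5 - 840x^4 - (5045/3)x^3 - 2026x^2 - 1364x - 1192/3
check: U g = -42x^6 - 252x^5 - 840x^4 - 1680x^3 - 2026x^2 - 1364x - 1192/3
so U g − 1·g = 3x^7 + (5/3)x^3 = f ✓


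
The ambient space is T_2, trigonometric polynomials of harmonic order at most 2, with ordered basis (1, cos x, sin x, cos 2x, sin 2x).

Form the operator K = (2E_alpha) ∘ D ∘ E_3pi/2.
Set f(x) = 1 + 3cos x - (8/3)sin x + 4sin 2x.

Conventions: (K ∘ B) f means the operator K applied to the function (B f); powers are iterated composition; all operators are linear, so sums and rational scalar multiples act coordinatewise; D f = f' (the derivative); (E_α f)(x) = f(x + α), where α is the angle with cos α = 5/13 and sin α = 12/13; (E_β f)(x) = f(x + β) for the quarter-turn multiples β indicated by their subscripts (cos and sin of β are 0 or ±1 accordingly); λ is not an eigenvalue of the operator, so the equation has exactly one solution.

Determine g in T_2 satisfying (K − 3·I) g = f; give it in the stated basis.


the result is g(x) = -1/3 - (23/109)cos x + (448/327)sin x - (1904/1345)cos 2x - (108/1345)sin 2x

write g with unknown coordinates in the stated basis and equate coefficients in (K − 3·I) g = f
solving from the highest basis element down gives g = -1/3 - (23/109)cos x + (448/327)sin x - (1904/1345)cos 2x - (108/1345)sin 2x
check: K g = (258/109)cos x + (472/327)sin x - (5712/1345)cos 2x + (5056/1345)sin 2x
so K g − 3·g = 1 + 3cos x - (8/3)sin x + 4sin 2x = f ✓


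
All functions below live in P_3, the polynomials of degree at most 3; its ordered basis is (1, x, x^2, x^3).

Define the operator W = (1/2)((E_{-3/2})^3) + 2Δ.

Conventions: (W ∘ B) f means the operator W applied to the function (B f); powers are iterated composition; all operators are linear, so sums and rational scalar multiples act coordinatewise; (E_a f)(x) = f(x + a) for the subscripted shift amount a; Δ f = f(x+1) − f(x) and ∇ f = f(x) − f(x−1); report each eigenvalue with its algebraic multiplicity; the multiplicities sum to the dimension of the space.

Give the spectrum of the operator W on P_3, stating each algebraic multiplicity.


λ = 1/2 (multiplicity 4)

image of 1: 1/2
image of x: (1/2)x - 1/4
image of x^2: (1/2)x^2 - (1/2)x + 97/8
image of x^3: (1/2)x^3 - (3/4)x^2 + (291/8)x - 697/16
the matrix is upper triangular; its diagonal is (1/2, 1/2, 1/2, 1/2)
for a triangular matrix the eigenvalues are the diagonal entries, with algebraic multiplicity their repetition count


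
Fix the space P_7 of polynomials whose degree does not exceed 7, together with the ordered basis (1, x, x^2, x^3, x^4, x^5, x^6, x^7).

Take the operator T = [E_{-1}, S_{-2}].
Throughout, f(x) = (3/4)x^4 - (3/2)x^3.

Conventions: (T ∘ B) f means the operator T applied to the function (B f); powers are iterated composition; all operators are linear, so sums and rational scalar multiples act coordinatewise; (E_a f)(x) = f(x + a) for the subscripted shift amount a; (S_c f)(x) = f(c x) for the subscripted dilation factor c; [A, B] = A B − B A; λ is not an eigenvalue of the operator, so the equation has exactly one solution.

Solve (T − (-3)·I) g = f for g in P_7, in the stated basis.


g(x) = (1/4)x^4 + (15/2)x^3 - 96x^2 - 333x + 1621/4

write g with unknown coordinates in the stated basis and equate coefficients in (T − (-3)·I) g = f
solving from the highest basis element down gives g = (1/4)x^4 + (15/2)x^3 - 96x^2 - 333x + 1621/4
check: T g = -24x^3 + 288x^2 + 999x - 4863/4
so T g − (-3)·g = (3/4)x^4 - (3/2)x^3 = f ✓


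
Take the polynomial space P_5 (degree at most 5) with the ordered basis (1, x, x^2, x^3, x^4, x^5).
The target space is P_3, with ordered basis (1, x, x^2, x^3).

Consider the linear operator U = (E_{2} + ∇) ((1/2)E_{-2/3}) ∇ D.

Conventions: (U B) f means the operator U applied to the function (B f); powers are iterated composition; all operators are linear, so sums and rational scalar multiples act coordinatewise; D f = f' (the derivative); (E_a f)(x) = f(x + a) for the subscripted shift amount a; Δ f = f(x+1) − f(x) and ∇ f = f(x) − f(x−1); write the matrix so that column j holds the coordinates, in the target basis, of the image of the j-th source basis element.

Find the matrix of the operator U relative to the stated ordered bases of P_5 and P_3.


image of 1: 0
image of x: 0
image of x^2: 1
image of x^3: 3x + 11/2
image of x^4: 6x^2 + 22x - 46/3
image of x^5: 10x^3 + 55x^2 - (230/3)x + 5195/54
each image's coordinates form column j of the matrix

the matrix is [[0, 0, 1, 11/2, -46/3, 5195/54]; [0, 0, 0, 3, 22, -230/3]; [0, 0, 0, 0, 6, 55]; [0, 0, 0, 0, 0, 10]] (rows listed top to bottom)


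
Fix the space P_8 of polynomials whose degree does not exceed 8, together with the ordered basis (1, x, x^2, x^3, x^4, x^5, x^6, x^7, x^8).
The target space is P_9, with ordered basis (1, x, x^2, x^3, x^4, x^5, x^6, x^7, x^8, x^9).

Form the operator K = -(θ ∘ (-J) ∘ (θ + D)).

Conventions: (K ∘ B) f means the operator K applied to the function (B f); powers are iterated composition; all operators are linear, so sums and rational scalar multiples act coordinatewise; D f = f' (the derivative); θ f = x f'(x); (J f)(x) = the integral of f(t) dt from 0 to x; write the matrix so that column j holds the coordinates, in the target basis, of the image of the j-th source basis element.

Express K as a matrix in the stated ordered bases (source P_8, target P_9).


the matrix is [[0, 0, 0, 0, 0, 0, 0, 0, 0]; [0, 1, 0, 0, 0, 0, 0, 0, 0]; [0, 1, 2, 0, 0, 0, 0, 0, 0]; [0, 0, 2, 3, 0, 0, 0, 0, 0]; [0, 0, 0, 3, 4, 0, 0, 0, 0]; [0, 0, 0, 0, 4, 5, 0, 0, 0]; [0, 0, 0, 0, 0, 5, 6, 0, 0]; [0, 0, 0, 0, 0, 0, 6, 7, 0]; [0, 0, 0, 0, 0, 0, 0, 7, 8]; [0, 0, 0, 0, 0, 0, 0, 0, 8]] (rows listed top to bottom)

image of 1: 0
image of x: x^2 + x
image of x^2: 2x^3 + 2x^2
image of x^3: 3x^4 + 3x^3
image of x^4: 4x^5 + 4x^4
image of x^5: 5x^6 + 5x^5
image of x^6: 6x^7 + 6x^6
image of x^7: 7x^8 + 7x^7
image of x^8: 8x^9 + 8x^8
each image's coordinates form column j of the matrix


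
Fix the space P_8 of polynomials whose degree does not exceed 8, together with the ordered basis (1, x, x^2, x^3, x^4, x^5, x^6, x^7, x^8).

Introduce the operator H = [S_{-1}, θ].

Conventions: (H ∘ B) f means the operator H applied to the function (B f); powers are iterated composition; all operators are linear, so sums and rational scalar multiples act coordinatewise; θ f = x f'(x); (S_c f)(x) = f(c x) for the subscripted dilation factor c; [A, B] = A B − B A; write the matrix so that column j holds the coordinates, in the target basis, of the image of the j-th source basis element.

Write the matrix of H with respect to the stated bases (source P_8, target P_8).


image of 1: 0
image of x: 0
image of x^2: 0
image of x^3: 0
image of x^4: 0
image of x^5: 0
image of x^6: 0
image of x^7: 0
image of x^8: 0
each image's coordinates form column j of the matrix

the matrix is [[0, 0, 0, 0, 0, 0, 0, 0, 0]; [0, 0, 0, 0, 0, 0, 0, 0, 0]; [0, 0, 0, 0, 0, 0, 0, 0, 0]; [0, 0, 0, 0, 0, 0, 0, 0, 0]; [0, 0, 0, 0, 0, 0, 0, 0, 0]; [0, 0, 0, 0, 0, 0, 0, 0, 0]; [0, 0, 0, 0, 0, 0, 0, 0, 0]; [0, 0, 0, 0, 0, 0, 0, 0, 0]; [0, 0, 0, 0, 0, 0, 0, 0, 0]] (rows listed top to bottom)


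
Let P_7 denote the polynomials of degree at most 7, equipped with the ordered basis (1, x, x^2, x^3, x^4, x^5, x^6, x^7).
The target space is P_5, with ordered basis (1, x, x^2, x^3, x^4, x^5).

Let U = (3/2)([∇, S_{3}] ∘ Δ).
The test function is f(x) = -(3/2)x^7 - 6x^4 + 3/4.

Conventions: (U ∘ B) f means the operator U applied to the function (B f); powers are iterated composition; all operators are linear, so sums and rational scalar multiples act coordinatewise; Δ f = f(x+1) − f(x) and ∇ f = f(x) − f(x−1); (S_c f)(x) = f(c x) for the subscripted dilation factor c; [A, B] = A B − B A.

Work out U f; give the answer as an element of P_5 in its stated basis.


Δ f = -(21/2)x^6 - (63/2)x^5 - (105/2)x^4 - (153/2)x^3 - (135/2)x^2 - (69/2)x - 15/2
S_{3} Δ f = -(15309/2)x^6 - (15309/2)x^5 - (8505/2)x^4 - (4131/2)x^3 - (1215/2)x^2 - (207/2)x - 15/2
∇ S_{3} Δ f = -45927x^5 + 76545x^4 - 93555x^3 + 57591x^2 - 19683x + 2691
∇ Δ f = -63x^5 - 105x^3 - 72x^2 - 21x - 12
S_{3} ∇ Δ f = -15309x^5 - 2835x^3 - 648x^2 - 63x - 12
[∇, S_{3}] Δ f = -30618x^5 + 76545x^4 - 90720x^3 + 58239x^2 - 19620x + 2703
((3/2)([∇, S_{3}] ∘ Δ)) f = -45927x^5 + (229635/2)x^4 - 136080x^3 + (174717/2)x^2 - 29430x + 8109/2

g(x) = -45927x^5 + (229635/2)x^4 - 136080x^3 + (174717/2)x^2 - 29430x + 8109/2


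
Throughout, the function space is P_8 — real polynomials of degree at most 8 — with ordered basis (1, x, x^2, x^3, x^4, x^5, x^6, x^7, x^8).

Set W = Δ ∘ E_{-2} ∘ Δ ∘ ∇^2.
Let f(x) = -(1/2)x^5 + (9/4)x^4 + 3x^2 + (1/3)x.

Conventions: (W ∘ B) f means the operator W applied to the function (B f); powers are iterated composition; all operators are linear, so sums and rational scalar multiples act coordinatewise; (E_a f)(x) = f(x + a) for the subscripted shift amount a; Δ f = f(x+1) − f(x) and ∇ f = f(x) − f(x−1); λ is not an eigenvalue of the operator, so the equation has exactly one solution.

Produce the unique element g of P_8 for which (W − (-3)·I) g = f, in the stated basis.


the result is g(x) = -(1/6)x^5 + (3/4)x^4 + x^2 + (61/9)x - 58/3

write g with unknown coordinates in the stated basis and equate coefficients in (W − (-3)·I) g = f
solving from the highest basis element down gives g = -(1/6)x^5 + (3/4)x^4 + x^2 + (61/9)x - 58/3
check: W g = -20x + 58
so W g − (-3)·g = -(1/2)x^5 + (9/4)x^4 + 3x^2 + (1/3)x = f ✓


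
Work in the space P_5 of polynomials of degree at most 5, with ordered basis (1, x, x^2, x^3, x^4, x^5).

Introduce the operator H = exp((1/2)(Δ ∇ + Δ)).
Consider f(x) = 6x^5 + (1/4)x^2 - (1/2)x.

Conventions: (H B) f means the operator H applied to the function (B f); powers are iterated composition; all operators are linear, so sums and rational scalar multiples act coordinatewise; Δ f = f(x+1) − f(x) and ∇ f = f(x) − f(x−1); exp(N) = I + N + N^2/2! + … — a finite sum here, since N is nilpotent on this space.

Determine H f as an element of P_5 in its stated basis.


order-1 term: 15x^4 + 90x^3 + 30x^2 + (181/4)x + 25/8
order-2 term: 15x^3 + 135x^2 + (465/2)x + 1081/16
order-3 term: (15/2)x^2 + (135/2)x + 435/4
order-4 term: (15/8)x + 45/4
order-5 term: 3/16
the series for exp((1/2)(Δ ∇ + Δ)) f terminates at order 5
exp((1/2)(Δ ∇ + Δ)) f = 6x^5 + 15x^4 + 105x^3 + (691/4)x^2 + (2773/8)x + 1527/8

g(x) = 6x^5 + 15x^4 + 105x^3 + (691/4)x^2 + (2773/8)x + 1527/8


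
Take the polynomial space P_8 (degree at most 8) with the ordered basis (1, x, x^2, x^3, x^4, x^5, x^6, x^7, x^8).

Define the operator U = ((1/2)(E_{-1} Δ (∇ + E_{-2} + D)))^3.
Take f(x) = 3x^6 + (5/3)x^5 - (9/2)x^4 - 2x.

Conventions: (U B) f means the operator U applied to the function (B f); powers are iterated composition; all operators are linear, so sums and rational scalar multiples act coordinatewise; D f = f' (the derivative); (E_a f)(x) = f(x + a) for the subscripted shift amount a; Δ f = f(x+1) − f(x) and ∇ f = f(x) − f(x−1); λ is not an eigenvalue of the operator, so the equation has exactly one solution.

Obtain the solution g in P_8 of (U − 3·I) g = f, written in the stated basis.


write g with unknown coordinates in the stated basis and equate coefficients in (U − 3·I) g = f
solving from the highest basis element down gives g = -x^6 - (5/9)x^5 + (3/2)x^4 - 5x^3 + (190/9)x^2 - (997/6)x + 11179/36
check: U g = -15x^3 + (190/3)x^2 - (1001/2)x + 11179/12
so U g − 3·g = 3x^6 + (5/3)x^5 - (9/2)x^4 - 2x = f ✓

the image equals g(x) = -x^6 - (5/9)x^5 + (3/2)x^4 - 5x^3 + (190/9)x^2 - (997/6)x + 11179/36


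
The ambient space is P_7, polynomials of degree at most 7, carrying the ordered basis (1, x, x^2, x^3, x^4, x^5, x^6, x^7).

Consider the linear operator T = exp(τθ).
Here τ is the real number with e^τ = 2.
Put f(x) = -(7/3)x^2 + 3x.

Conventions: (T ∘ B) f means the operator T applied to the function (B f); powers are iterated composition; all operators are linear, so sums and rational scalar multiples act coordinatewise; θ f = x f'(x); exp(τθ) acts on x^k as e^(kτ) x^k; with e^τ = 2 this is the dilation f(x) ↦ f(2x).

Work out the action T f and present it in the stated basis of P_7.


exp(τθ) x^k = e^(kτ) x^k; with e^τ = 2 this sends x^k to 2^k x^k
x ↦ 2 x
x^2 ↦ 4 x^2
applying this coordinatewise to f: exp(τθ) f = -(28/3)x^2 + 6x

the result is g(x) = -(28/3)x^2 + 6x


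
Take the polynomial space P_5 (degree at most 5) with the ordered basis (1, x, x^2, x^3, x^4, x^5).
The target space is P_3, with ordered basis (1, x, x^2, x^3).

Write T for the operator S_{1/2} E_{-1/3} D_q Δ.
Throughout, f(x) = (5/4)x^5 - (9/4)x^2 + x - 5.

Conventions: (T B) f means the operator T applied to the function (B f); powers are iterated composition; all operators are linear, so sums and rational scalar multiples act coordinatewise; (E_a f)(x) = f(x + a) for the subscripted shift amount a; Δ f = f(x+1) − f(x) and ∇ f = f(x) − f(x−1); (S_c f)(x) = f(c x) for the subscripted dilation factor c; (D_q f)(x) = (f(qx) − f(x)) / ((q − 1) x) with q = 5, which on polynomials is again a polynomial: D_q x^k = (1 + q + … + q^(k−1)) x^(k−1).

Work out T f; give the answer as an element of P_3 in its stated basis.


Δ f = (25/4)x^4 + (25/2)x^3 + (25/2)x^2 + (7/4)x
D_q Δ f = 975x^3 + (775/2)x^2 + 75x + 7/4
E_{-1/3} (D_q Δ) f = 975x^3 - (1175/2)x^2 + (425/3)x - 587/36
S_{1/2} E_{-1/3} (D_q Δ) f = (975/8)x^3 - (1175/8)x^2 + (425/6)x - 587/36

g(x) = (975/8)x^3 - (1175/8)x^2 + (425/6)x - 587/36


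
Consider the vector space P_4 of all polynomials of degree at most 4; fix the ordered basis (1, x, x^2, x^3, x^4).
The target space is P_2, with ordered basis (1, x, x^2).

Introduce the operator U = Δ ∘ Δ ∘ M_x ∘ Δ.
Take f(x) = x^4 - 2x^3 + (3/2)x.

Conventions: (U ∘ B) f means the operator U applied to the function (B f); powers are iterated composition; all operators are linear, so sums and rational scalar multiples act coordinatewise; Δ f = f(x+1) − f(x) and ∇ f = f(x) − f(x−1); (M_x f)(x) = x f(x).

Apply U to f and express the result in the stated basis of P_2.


Δ f = 4x^3 - 2x + 1/2
M_x Δ f = 4x^4 - 2x^2 + (1/2)x
Δ M_x Δ f = 16x^3 + 24x^2 + 12x + 5/2
Δ (Δ ∘ M_x ∘ Δ) f = 48x^2 + 96x + 52

the image equals g(x) = 48x^2 + 96x + 52


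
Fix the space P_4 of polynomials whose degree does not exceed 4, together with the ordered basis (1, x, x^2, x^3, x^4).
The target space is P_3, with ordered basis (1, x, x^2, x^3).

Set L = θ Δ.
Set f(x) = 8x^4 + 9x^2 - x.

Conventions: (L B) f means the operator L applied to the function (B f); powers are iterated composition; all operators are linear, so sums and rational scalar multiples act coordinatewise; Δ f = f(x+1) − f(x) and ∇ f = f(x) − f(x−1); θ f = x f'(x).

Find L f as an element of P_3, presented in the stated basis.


Δ f = 32x^3 + 48x^2 + 50x + 16
θ Δ f = 96x^3 + 96x^2 + 50x

g(x) = 96x^3 + 96x^2 + 50x


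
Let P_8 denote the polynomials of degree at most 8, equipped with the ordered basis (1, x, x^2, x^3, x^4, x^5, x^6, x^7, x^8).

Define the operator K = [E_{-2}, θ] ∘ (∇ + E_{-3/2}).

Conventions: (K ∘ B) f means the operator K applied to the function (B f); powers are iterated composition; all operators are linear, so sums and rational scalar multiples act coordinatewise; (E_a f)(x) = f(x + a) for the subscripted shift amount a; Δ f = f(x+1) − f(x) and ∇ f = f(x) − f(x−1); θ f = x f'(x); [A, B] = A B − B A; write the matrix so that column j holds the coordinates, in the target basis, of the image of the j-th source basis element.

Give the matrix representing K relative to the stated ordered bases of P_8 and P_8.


image of 1: 0
image of x: -2
image of x^2: -4x + 10
image of x^3: -6x^2 + 30x - 87/2
image of x^4: -8x^3 + 60x^2 - 174x + 191
image of x^5: -10x^4 + 100x^3 - 435x^2 + 955x - 6805/8
image of x^6: -12x^5 + 150x^4 - 870x^3 + 2865x^2 - (20415/4)x + 30165/8
image of x^7: -14x^6 + 210x^5 - (3045/2)x^4 + 6685x^3 - (142905/8)x^2 + (211155/8)x - 525623/32
image of x^8: -16x^7 + 280x^6 - 2436x^5 + 13370x^4 - 47635x^3 + (211155/2)x^2 - (525623/4)x + 559991/8
each image's coordinates form column j of the matrix

the matrix is [[0, -2, 10, -87/2, 191, -6805/8, 30165/8, -525623/32, 559991/8]; [0, 0, -4, 30, -174, 955, -20415/4, 211155/8, -525623/4]; [0, 0, 0, -6, 60, -435, 2865, -142905/8, 211155/2]; [0, 0, 0, 0, -8, 100, -870, 6685, -47635]; [0, 0, 0, 0, 0, -10, 150, -3045/2, 13370]; [0, 0, 0, 0, 0, 0, -12, 210, -2436]; [0, 0, 0, 0, 0, 0, 0, -14, 280]; [0, 0, 0, 0, 0, 0, 0, 0, -16]; [0, 0, 0, 0, 0, 0, 0, 0, 0]] (rows listed top to bottom)


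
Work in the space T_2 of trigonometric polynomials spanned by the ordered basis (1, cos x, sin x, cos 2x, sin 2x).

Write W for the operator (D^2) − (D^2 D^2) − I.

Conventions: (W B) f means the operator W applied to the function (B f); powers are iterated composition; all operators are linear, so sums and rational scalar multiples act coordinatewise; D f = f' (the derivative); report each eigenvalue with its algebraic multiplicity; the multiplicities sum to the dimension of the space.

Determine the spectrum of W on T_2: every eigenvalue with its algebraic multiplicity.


λ = -21 (multiplicity 2), λ = -3 (multiplicity 2), λ = -1 (multiplicity 1)

image of 1: -1
image of cos x: -3cos x
image of sin x: -3sin x
image of cos 2x: -21cos 2x
image of sin 2x: -21sin 2x
the matrix is diagonal; its diagonal is (-1, -3, -3, -21, -21)
for a triangular matrix the eigenvalues are the diagonal entries, with algebraic multiplicity their repetition count


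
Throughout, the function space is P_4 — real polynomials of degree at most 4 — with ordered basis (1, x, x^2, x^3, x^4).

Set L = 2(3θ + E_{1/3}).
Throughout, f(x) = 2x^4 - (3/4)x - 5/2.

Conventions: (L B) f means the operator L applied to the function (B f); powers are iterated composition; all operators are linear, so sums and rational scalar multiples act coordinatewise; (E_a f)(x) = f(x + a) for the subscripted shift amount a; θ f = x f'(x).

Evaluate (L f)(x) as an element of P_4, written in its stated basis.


θ f = 8x^4 - (3/4)x
(3θ) f = 24x^4 - (9/4)x
E_{1/3} f = 2x^4 + (8/3)x^3 + (4/3)x^2 - (49/108)x - 883/324
(3θ + E_{1/3}) f = 26x^4 + (8/3)x^3 + (4/3)x^2 - (73/27)x - 883/324
(2(3θ + E_{1/3})) f = 52x^4 + (16/3)x^3 + (8/3)x^2 - (146/27)x - 883/162

g(x) = 52x^4 + (16/3)x^3 + (8/3)x^2 - (146/27)x - 883/162
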